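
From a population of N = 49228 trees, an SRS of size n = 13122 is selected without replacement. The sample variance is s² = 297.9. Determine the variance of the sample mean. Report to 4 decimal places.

Under SRS without replacement, Var(ȳ) = (1 − f)·s²/n with f = n/N = 13122/49228 = 0.26655562.
Var(ȳ) = (1 − 0.26655562)·297.9/13122 = 0.73344438·0.022702332 = 0.016650898.

0.0167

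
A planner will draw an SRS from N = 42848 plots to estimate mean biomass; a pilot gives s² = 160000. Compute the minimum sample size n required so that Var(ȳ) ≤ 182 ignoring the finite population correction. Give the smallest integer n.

Without fpc, n₀ = s²/D = 160000/182 = 879.1209.
Rounding up, n = 880.

880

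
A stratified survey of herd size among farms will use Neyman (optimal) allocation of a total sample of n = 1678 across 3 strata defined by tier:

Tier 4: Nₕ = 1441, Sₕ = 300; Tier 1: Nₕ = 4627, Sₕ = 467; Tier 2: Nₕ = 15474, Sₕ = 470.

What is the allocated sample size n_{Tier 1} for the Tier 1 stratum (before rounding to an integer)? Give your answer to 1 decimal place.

367.5

Neyman allocation: nₕ = n·NₕSₕ / Σⱼ NⱼSⱼ.
Σ NⱼSⱼ = 1441·300 + 4627·467 + 15474·470 = 9.865889 × 10^6.
n_{Tier 1} = 1678·4627·467 / (9.865889 × 10^6) = 367.5.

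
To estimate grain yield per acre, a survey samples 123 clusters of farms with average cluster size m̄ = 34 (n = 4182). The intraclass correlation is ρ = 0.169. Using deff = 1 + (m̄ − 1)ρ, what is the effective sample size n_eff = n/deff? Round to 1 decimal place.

deff = 1 + (34 − 1)·0.169 = 1 + 5.577 = 6.577.
n_eff = 4182 / 6.577 = 635.9.

635.9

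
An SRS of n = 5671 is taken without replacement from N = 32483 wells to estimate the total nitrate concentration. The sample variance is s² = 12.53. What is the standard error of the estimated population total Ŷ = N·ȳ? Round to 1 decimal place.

Var(Ŷ) = N²·Var(ȳ) = N²·(1 − n/N)·s²/n.
f = 5671/32483 = 0.17458363; Var(ȳ) = 0.82541637·12.53/5671 = 0.0018237466.
Var(Ŷ) = 32483² · 0.0018237466 = 1.9243176 × 10^6.
SE(Ŷ) = √(1.9243176 × 10^6) = 1387.2.

1387.2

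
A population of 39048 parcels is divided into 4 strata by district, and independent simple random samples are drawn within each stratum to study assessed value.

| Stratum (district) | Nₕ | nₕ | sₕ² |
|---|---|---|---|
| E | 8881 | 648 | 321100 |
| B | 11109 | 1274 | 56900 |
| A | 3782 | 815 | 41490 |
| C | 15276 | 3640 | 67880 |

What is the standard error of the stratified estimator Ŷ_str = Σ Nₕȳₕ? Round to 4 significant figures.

212100

Var(Ŷ_str) = Σₕ Nₕ²(1 − fₕ)sₕ²/nₕ.
E: 8881²·(1 − 648/8881)·321100/648 = 3.6231414 × 10^10.
B: 11109²·(1 − 1274/11109)·56900/1274 = 4.8796893 × 10^9.
A: 3782²·(1 − 815/3782)·41490/815 = 5.7124827 × 10^8.
C: 15276²·(1 − 3640/15276)·67880/3640 = 3.3147731 × 10^9.
Sum = 4.4997125 × 10^10.
SE = √(4.4997125 × 10^10) = 212100.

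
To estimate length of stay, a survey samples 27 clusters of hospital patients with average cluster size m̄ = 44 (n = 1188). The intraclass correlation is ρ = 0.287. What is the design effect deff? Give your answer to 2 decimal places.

deff = 1 + (44 − 1)·0.287 = 1 + 12.341 = 13.341.

13.34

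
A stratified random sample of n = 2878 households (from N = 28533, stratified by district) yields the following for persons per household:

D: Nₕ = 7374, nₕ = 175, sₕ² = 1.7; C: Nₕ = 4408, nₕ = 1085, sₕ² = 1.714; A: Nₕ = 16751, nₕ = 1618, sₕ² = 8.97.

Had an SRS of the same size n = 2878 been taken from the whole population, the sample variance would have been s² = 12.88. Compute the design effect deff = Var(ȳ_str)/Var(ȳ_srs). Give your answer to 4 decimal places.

0.5935

Var(ȳ_str) = Σ Wₕ²(1−fₕ)sₕ²/nₕ with Wₕ = Nₕ/28533:
  D: (7374/28533)²·(1−175/7374)·1.7/175 = 6.3341932 × 10^-4
  C: (4408/28533)²·(1−1085/4408)·1.714/1085 = 2.8422229 × 10^-5
  A: (16751/28533)²·(1−1618/16751)·8.97/1618 = 0.001726175
  → Var(ȳ_str) = 0.0023880165.
Var(ȳ_srs) = (1 − 2878/28533)·12.88/2878 = 0.0040239229.
deff = 0.0023880165 / 0.0040239229 = 0.5935.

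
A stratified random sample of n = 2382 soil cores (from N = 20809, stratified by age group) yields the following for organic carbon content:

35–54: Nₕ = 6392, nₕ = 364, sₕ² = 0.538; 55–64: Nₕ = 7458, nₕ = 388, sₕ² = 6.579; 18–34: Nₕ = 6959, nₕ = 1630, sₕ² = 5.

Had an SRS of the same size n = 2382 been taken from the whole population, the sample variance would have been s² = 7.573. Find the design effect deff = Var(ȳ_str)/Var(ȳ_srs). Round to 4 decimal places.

Var(ȳ_str) = Σ Wₕ²(1−fₕ)sₕ²/nₕ with Wₕ = Nₕ/20809:
  35–54: (6392/20809)²·(1−364/6392)·0.538/364 = 1.31519 × 10^-4
  55–64: (7458/20809)²·(1−388/7458)·6.579/388 = 0.0020647503
  18–34: (6959/20809)²·(1−1630/6959)·5/1630 = 2.6270754 × 10^-4
  → Var(ȳ_str) = 0.0024589768.
Var(ȳ_srs) = (1 − 2382/20809)·7.573/2382 = 0.0028153321.
deff = 0.0024589768 / 0.0028153321 = 0.8734.

0.8734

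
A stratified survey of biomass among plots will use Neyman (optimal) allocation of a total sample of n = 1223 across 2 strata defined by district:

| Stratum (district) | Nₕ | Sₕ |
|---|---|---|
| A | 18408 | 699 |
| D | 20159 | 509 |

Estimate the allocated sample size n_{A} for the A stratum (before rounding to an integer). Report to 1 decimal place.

680.4

Neyman allocation: nₕ = n·NₕSₕ / Σⱼ NⱼSⱼ.
Σ NⱼSⱼ = 18408·699 + 20159·509 = 2.3128123 × 10^7.
n_{A} = 1223·18408·699 / (2.3128123 × 10^7) = 680.4.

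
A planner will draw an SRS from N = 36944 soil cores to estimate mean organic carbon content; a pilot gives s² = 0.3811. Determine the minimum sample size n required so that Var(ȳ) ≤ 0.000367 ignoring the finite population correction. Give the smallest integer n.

Without fpc, n₀ = s²/D = 0.3811/0.000367 = 1038.4196.
Rounding up, n = 1039.

1039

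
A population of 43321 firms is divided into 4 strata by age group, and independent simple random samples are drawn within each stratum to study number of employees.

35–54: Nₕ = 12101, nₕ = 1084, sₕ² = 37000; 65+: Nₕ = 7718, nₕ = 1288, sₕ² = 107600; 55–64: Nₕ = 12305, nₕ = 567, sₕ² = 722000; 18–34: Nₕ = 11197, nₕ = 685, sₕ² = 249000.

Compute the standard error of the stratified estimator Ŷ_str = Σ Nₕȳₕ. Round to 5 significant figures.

Var(Ŷ_str) = Σₕ Nₕ²(1 − fₕ)sₕ²/nₕ.
35–54: 12101²·(1 − 1084/12101)·37000/1084 = 4.5504783 × 10^9.
65+: 7718²·(1 − 1288/7718)·107600/1288 = 4.1458364 × 10^9.
55–64: 12305²·(1 − 567/12305)·722000/567 = 1.8392038 × 10^11.
18–34: 11197²·(1 − 685/11197)·249000/685 = 4.2785421 × 10^10.
Sum = 2.3540212 × 10^11.
SE = √(2.3540212 × 10^11) = 485180.

485180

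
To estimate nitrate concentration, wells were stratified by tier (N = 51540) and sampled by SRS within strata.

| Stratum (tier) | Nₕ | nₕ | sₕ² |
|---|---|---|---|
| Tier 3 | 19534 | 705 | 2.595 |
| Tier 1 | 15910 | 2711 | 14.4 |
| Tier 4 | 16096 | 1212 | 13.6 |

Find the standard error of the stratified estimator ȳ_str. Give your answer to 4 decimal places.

Var(ȳ_str) = Σₕ Wₕ²(1 − fₕ)sₕ²/nₕ with Wₕ = Nₕ/N, N = 51540.
Tier 3: Wₕ = 0.37900660; term = 0.37900660²·(1 − 0.03609092)·2.595/705 = 5.0965684 × 10^-4.
Tier 1: Wₕ = 0.30869228; term = 0.30869228²·(1 − 0.17039598)·14.4/2711 = 4.1990917 × 10^-4.
Tier 4: Wₕ = 0.31230113; term = 0.31230113²·(1 − 0.07529821)·13.6/1212 = 0.0010120107.
Sum = 0.0019415767.
SE = √(0.0019415767) = 0.0441.

0.0441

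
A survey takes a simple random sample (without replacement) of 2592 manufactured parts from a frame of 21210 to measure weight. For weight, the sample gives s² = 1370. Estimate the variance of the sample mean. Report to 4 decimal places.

0.4640

Under SRS without replacement, Var(ȳ) = (1 − f)·s²/n with f = n/N = 2592/21210 = 0.12220651.
Var(ȳ) = (1 − 0.12220651)·1370/2592 = 0.87779349·0.52854938 = 0.46395721.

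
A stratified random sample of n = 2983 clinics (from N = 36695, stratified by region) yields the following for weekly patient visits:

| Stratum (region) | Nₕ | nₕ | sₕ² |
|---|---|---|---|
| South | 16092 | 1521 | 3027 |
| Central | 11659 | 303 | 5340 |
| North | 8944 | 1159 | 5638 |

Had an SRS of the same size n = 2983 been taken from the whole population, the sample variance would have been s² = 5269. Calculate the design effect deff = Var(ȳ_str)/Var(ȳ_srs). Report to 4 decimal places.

Var(ȳ_str) = Σ Wₕ²(1−fₕ)sₕ²/nₕ with Wₕ = Nₕ/36695:
  South: (16092/36695)²·(1−1521/16092)·3027/1521 = 0.34655232
  Central: (11659/36695)²·(1−303/11659)·5340/303 = 1.7328921
  North: (8944/36695)²·(1−1159/8944)·5638/1159 = 0.25154649
  → Var(ȳ_str) = 2.3309909.
Var(ȳ_srs) = (1 − 2983/36695)·5269/2983 = 1.6227536.
deff = 2.3309909 / 1.6227536 = 1.4364.

1.4364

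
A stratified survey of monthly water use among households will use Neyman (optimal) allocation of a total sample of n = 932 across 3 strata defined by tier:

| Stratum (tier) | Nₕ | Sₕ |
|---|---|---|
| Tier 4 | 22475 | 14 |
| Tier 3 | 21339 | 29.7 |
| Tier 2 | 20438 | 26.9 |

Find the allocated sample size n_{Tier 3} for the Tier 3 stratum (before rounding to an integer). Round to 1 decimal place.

Neyman allocation: nₕ = n·NₕSₕ / Σⱼ NⱼSⱼ.
Σ NⱼSⱼ = 22475·14 + 21339·29.7 + 20438·26.9 = 1.4982005 × 10^6.
n_{Tier 3} = 932·21339·29.7 / (1.4982005 × 10^6) = 394.3.

394.3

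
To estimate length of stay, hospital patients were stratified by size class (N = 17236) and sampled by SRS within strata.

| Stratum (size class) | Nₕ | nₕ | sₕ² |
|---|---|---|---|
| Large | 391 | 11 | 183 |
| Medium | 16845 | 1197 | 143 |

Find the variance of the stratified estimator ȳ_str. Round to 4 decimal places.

0.1143

Var(ȳ_str) = Σₕ Wₕ²(1 − fₕ)sₕ²/nₕ with Wₕ = Nₕ/N, N = 17236.
Large: Wₕ = 0.02268508; term = 0.02268508²·(1 − 0.02813299)·183/11 = 0.0083204303.
Medium: Wₕ = 0.97731492; term = 0.97731492²·(1 − 0.07105966)·143/1197 = 0.10599827.
Sum = 0.1143187.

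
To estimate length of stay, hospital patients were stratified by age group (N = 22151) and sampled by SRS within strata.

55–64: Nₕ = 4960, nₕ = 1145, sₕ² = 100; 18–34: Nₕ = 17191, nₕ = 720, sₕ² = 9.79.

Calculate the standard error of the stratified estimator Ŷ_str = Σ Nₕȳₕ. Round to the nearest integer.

2346

Var(Ŷ_str) = Σₕ Nₕ²(1 − fₕ)sₕ²/nₕ.
55–64: 4960²·(1 − 1145/4960)·100/1145 = 1.6526114 × 10^6.
18–34: 17191²·(1 − 720/17191)·9.79/720 = 3.8500937 × 10^6.
Sum = 5.5027051 × 10^6.
SE = √(5.5027051 × 10^6) = 2346.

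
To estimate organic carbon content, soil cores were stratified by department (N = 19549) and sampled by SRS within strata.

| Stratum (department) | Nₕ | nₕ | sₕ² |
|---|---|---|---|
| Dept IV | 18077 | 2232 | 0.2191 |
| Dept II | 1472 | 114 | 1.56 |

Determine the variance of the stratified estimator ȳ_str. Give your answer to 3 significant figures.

1.45 × 10^-4

Var(ȳ_str) = Σₕ Wₕ²(1 − fₕ)sₕ²/nₕ with Wₕ = Nₕ/N, N = 19549.
Dept IV: Wₕ = 0.92470203; term = 0.92470203²·(1 − 0.12347182)·0.2191/2232 = 7.357287 × 10^-5.
Dept II: Wₕ = 0.07529797; term = 0.07529797²·(1 − 0.07744565)·1.56/114 = 7.1577782 × 10^-5.
Sum = 1.4515065 × 10^-4.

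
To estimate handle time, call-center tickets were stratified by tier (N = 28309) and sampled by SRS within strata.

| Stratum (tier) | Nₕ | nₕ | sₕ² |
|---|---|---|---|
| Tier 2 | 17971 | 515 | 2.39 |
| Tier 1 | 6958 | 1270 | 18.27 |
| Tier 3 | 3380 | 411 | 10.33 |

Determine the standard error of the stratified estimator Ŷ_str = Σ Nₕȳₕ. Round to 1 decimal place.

1509.1

Var(Ŷ_str) = Σₕ Nₕ²(1 − fₕ)sₕ²/nₕ.
Tier 2: 17971²·(1 − 515/17971)·2.39/515 = 1.4558199 × 10^6.
Tier 1: 6958²·(1 − 1270/6958)·18.27/1270 = 569349.36.
Tier 3: 3380²·(1 − 411/3380)·10.33/411 = 252223.41.
Sum = 2.2773927 × 10^6.
SE = √(2.2773927 × 10^6) = 1509.1.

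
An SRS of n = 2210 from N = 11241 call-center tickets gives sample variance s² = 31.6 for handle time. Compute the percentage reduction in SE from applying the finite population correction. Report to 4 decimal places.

10.3675

f = n/N = 2210/11241 = 0.19660173.
SE_no-fpc = √(s²/n) = 0.11957693; SE_fpc = √((1−f)s²/n) = 0.10717978.
Ratio = √(1−f) = 0.89632487. Reduction = 100·(1 − 0.89632487) = 10.3675%.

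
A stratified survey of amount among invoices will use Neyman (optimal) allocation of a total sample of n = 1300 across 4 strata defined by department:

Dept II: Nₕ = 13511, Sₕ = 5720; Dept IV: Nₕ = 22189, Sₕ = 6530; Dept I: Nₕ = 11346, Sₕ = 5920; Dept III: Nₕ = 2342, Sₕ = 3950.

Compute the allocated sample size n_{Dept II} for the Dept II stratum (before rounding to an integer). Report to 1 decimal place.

336.5

Neyman allocation: nₕ = n·NₕSₕ / Σⱼ NⱼSⱼ.
Σ NⱼSⱼ = 13511·5720 + 22189·6530 + 11346·5920 + 2342·3950 = 2.9859631 × 10^8.
n_{Dept II} = 1300·13511·5720 / (2.9859631 × 10^8) = 336.5.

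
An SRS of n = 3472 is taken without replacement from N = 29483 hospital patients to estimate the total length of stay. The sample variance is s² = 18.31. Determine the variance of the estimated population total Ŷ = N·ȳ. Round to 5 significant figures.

4.0442 × 10^6

Var(Ŷ) = N²·Var(ȳ) = N²·(1 − n/N)·s²/n.
f = 3472/29483 = 0.11776278; Var(ȳ) = 0.88223722·18.31/3472 = 0.0046525817.
Var(Ŷ) = 29483² · 0.0046525817 = 4.044244 × 10^6.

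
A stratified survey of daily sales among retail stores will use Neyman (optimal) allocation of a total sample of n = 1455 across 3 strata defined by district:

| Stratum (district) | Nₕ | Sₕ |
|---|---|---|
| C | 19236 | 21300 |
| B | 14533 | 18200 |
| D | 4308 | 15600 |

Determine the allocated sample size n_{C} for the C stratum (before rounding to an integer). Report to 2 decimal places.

804.06

Neyman allocation: nₕ = n·NₕSₕ / Σⱼ NⱼSⱼ.
Σ NⱼSⱼ = 19236·21300 + 14533·18200 + 4308·15600 = 7.414322 × 10^8.
n_{C} = 1455·19236·21300 / (7.414322 × 10^8) = 804.06.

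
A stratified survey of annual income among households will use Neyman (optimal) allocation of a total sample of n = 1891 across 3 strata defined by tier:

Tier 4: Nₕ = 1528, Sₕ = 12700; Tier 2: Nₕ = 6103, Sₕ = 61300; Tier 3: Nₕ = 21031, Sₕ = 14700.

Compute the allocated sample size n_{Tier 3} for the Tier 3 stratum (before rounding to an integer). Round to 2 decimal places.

831.98

Neyman allocation: nₕ = n·NₕSₕ / Σⱼ NⱼSⱼ.
Σ NⱼSⱼ = 1528·12700 + 6103·61300 + 21031·14700 = 7.026752 × 10^8.
n_{Tier 3} = 1891·21031·14700 / (7.026752 × 10^8) = 831.98.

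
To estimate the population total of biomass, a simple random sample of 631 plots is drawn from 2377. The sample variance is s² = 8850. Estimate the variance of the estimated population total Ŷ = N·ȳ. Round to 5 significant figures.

Var(Ŷ) = N²·Var(ȳ) = N²·(1 − n/N)·s²/n.
f = 631/2377 = 0.26546066; Var(ȳ) = 0.73453934·8850/631 = 10.302176.
Var(Ŷ) = 2377² · 10.302176 = 5.8208623 × 10^7.

5.8209 × 10^7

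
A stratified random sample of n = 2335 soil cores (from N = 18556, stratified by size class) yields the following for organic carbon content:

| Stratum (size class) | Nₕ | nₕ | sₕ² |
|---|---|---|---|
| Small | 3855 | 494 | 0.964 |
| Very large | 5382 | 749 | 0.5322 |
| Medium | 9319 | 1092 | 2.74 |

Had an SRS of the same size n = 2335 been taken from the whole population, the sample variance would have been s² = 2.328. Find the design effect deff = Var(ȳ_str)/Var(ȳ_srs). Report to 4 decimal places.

0.7843

Var(ȳ_str) = Σ Wₕ²(1−fₕ)sₕ²/nₕ with Wₕ = Nₕ/18556:
  Small: (3855/18556)²·(1−494/3855)·0.964/494 = 7.3430122 × 10^-5
  Very large: (5382/18556)²·(1−749/5382)·0.5322/749 = 5.1455324 × 10^-5
  Medium: (9319/18556)²·(1−1092/9319)·2.74/1092 = 5.5868885 × 10^-4
  → Var(ȳ_str) = 6.835743 × 10^-4.
Var(ȳ_srs) = (1 − 2335/18556)·2.328/2335 = 8.7154407 × 10^-4.
deff = (6.835743 × 10^-4) / (8.7154407 × 10^-4) = 0.7843.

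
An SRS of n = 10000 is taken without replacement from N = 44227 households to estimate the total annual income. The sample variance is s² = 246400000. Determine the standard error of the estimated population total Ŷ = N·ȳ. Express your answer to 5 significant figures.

6.1073 × 10^6

Var(Ŷ) = N²·Var(ȳ) = N²·(1 − n/N)·s²/n.
f = 10000/44227 = 0.22610622; Var(ȳ) = 0.77389378·246400000/10000 = 19068.743.
Var(Ŷ) = 44227² · 19068.743 = 3.7298986 × 10^13.
SE(Ŷ) = √(3.7298986 × 10^13) = 6.1073 × 10^6.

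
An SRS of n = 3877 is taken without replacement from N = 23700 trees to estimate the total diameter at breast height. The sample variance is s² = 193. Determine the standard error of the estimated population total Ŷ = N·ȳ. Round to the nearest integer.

4836

Var(Ŷ) = N²·Var(ȳ) = N²·(1 − n/N)·s²/n.
f = 3877/23700 = 0.16358650; Var(ȳ) = 0.83641350·193/3877 = 0.041637298.
Var(Ŷ) = 23700² · 0.041637298 = 2.3387254 × 10^7.
SE(Ŷ) = √(2.3387254 × 10^7) = 4836.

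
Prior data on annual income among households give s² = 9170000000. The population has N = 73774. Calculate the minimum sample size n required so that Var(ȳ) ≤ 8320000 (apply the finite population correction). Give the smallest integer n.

Without fpc, n₀ = s²/D = 9170000000/8320000 = 1102.1635.
With fpc, (1 − n/N)·s²/n ≤ D requires n ≥ n₀/(1 + n₀/N) = 1102.1635/(1 + 1102.1635/73774) = 1085.9399.
Rounding up, n = 1086.

1086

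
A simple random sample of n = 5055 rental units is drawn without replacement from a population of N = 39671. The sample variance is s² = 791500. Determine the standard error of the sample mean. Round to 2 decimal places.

11.69

Under SRS without replacement, Var(ȳ) = (1 − f)·s²/n with f = n/N = 5055/39671 = 0.12742305.
Var(ȳ) = (1 − 0.12742305)·791500/5055 = 0.87257695·156.57765 = 136.62604.
SE(ȳ) = √(136.62604) = 11.69.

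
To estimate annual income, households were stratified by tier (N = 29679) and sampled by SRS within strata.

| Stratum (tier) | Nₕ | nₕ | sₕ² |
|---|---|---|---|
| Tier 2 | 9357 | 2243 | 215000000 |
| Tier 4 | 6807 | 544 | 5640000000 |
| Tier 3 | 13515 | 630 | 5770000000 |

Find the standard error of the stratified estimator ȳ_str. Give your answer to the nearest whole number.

Var(ȳ_str) = Σₕ Wₕ²(1 − fₕ)sₕ²/nₕ with Wₕ = Nₕ/N, N = 29679.
Tier 2: Wₕ = 0.31527343; term = 0.31527343²·(1 − 0.23971358)·215000000/2243 = 7243.7116.
Tier 4: Wₕ = 0.22935409; term = 0.22935409²·(1 − 0.07991773)·5640000000/544 = 501787.5.
Tier 3: Wₕ = 0.45537249; term = 0.45537249²·(1 − 0.04661487)·5770000000/630 = 1.8106613 × 10^6.
Sum = 2.3196925 × 10^6.
SE = √(2.3196925 × 10^6) = 1523.

1523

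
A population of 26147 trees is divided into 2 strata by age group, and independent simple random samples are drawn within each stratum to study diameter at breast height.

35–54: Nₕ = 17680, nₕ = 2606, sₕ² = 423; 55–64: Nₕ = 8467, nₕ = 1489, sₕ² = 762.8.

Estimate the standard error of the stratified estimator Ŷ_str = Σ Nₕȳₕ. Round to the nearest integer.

Var(Ŷ_str) = Σₕ Nₕ²(1 − fₕ)sₕ²/nₕ.
35–54: 17680²·(1 − 2606/17680)·423/2606 = 4.3259025 × 10^7.
55–64: 8467²·(1 − 1489/8467)·762.8/1489 = 3.0267497 × 10^7.
Sum = 7.3526522 × 10^7.
SE = √(7.3526522 × 10^7) = 8575.

8575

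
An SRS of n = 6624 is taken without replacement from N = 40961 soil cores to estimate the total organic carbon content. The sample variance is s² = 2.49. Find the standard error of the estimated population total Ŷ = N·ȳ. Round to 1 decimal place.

727.1

Var(Ŷ) = N²·Var(ȳ) = N²·(1 − n/N)·s²/n.
f = 6624/40961 = 0.16171480; Var(ȳ) = 0.83828520·2.49/6624 = 3.1511627 × 10^-4.
Var(Ŷ) = 40961² · (3.1511627 × 10^-4) = 528703.19.
SE(Ŷ) = √(528703.19) = 727.1.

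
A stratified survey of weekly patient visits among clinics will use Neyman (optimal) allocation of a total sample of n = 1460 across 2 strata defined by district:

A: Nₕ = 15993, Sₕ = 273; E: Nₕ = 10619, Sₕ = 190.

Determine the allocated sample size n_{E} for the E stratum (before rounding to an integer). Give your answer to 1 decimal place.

Neyman allocation: nₕ = n·NₕSₕ / Σⱼ NⱼSⱼ.
Σ NⱼSⱼ = 15993·273 + 10619·190 = 6.383699 × 10^6.
n_{E} = 1460·10619·190 / (6.383699 × 10^6) = 461.4.

461.4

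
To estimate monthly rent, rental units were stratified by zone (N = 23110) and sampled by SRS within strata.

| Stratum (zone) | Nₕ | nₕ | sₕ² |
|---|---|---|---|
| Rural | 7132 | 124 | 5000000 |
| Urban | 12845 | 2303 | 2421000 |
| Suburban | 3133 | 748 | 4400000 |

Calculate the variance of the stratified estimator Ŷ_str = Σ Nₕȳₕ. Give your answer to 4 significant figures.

2.202 × 10^12

Var(Ŷ_str) = Σₕ Nₕ²(1 − fₕ)sₕ²/nₕ.
Rural: 7132²·(1 − 124/7132)·5000000/124 = 2.0153652 × 10^12.
Urban: 12845²·(1 − 2303/12845)·2421000/2303 = 1.4235016 × 10^11.
Suburban: 3133²·(1 − 748/3133)·4400000/748 = 4.3954147 × 10^10.
Sum = 2.2016695 × 10^12.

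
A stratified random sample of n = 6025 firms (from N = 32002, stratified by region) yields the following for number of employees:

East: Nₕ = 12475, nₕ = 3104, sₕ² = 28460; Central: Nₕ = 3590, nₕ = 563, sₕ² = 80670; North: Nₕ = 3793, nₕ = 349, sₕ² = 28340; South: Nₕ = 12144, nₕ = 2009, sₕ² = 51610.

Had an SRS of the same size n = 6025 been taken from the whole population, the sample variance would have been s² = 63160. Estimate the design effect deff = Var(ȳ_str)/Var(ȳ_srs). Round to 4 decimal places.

Var(ȳ_str) = Σ Wₕ²(1−fₕ)sₕ²/nₕ with Wₕ = Nₕ/32002:
  East: (12475/32002)²·(1−3104/12475)·28460/3104 = 1.0466113
  Central: (3590/32002)²·(1−563/3590)·80670/563 = 1.5203945
  North: (3793/32002)²·(1−349/3793)·28340/349 = 1.0357768
  South: (12144/32002)²·(1−2009/12144)·51610/2009 = 3.0873452
  → Var(ȳ_str) = 6.6901278.
Var(ȳ_srs) = (1 − 6025/32002)·63160/6025 = 8.5093609.
deff = 6.6901278 / 8.5093609 = 0.7862.

0.7862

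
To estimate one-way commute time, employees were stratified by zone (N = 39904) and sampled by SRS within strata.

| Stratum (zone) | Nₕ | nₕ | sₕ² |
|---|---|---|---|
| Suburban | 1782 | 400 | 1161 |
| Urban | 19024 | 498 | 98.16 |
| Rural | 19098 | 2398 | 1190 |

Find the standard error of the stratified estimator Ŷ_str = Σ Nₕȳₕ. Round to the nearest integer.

Var(Ŷ_str) = Σₕ Nₕ²(1 − fₕ)sₕ²/nₕ.
Suburban: 1782²·(1 − 400/1782)·1161/400 = 7.1480564 × 10^6.
Urban: 19024²·(1 − 498/19024)·98.16/498 = 6.9468625 × 10^7.
Rural: 19098²·(1 − 2398/19098)·1190/2398 = 1.5827129 × 10^8.
Sum = 2.3488797 × 10^8.
SE = √(2.3488797 × 10^8) = 15326.

15326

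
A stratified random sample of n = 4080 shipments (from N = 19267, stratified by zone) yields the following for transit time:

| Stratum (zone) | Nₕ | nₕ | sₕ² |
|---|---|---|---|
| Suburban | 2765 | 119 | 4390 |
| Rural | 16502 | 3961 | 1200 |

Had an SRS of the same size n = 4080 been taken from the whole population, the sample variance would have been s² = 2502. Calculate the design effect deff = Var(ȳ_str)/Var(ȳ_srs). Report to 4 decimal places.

1.8536

Var(ȳ_str) = Σ Wₕ²(1−fₕ)sₕ²/nₕ with Wₕ = Nₕ/19267:
  Suburban: (2765/19267)²·(1−119/2765)·4390/119 = 0.72706684
  Rural: (16502/19267)²·(1−3961/16502)·1200/3961 = 0.16889506
  → Var(ȳ_str) = 0.8959619.
Var(ȳ_srs) = (1 − 4080/19267)·2502/4080 = 0.48337595.
deff = 0.8959619 / 0.48337595 = 1.8536.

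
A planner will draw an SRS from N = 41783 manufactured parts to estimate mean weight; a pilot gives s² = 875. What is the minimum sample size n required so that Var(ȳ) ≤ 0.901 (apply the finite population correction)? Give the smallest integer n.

Without fpc, n₀ = s²/D = 875/0.901 = 971.1432.
With fpc, (1 − n/N)·s²/n ≤ D requires n ≥ n₀/(1 + n₀/N) = 971.1432/(1 + 971.1432/41783) = 949.0841.
Rounding up, n = 950.

950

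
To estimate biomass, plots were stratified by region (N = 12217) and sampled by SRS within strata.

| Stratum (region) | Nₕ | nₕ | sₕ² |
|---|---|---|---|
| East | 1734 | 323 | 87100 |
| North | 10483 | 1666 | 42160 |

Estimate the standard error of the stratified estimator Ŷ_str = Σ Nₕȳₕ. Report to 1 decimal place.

Var(Ŷ_str) = Σₕ Nₕ²(1 − fₕ)sₕ²/nₕ.
East: 1734²·(1 − 323/1734)·87100/323 = 6.5976875 × 10^8.
North: 10483²·(1 − 1666/10483)·42160/1666 = 2.3390097 × 10^9.
Sum = 2.9987785 × 10^9.
SE = √(2.9987785 × 10^9) = 54761.1.

54761.1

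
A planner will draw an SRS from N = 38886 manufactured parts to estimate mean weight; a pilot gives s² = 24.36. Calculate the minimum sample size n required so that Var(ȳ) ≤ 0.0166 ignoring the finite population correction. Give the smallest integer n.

Without fpc, n₀ = s²/D = 24.36/0.0166 = 1467.4699.
Rounding up, n = 1468.

1468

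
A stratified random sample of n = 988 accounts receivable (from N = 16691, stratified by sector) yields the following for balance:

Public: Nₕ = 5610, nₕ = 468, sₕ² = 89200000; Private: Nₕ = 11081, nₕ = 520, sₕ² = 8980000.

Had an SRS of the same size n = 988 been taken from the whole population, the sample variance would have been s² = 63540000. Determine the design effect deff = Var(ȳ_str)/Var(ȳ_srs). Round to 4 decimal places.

Var(ȳ_str) = Σ Wₕ²(1−fₕ)sₕ²/nₕ with Wₕ = Nₕ/16691:
  Public: (5610/16691)²·(1−468/5610)·89200000/468 = 19735.549
  Private: (11081/16691)²·(1−520/11081)·8980000/520 = 7254.246
  → Var(ȳ_str) = 26989.795.
Var(ȳ_srs) = (1 − 988/16691)·63540000/988 = 60504.899.
deff = 26989.795 / 60504.899 = 0.4461.

0.4461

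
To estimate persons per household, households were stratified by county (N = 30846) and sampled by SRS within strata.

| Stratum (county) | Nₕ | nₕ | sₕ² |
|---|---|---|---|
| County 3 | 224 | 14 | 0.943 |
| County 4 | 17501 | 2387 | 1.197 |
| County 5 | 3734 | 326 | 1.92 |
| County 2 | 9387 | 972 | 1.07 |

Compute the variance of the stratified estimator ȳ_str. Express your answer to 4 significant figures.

3.129 × 10^-4

Var(ȳ_str) = Σₕ Wₕ²(1 − fₕ)sₕ²/nₕ with Wₕ = Nₕ/N, N = 30846.
County 3: Wₕ = 0.00726188; term = 0.00726188²·(1 − 0.06250000)·0.943/14 = 3.3300692 × 10^-6.
County 4: Wₕ = 0.56736692; term = 0.56736692²·(1 − 0.13639221)·1.197/2387 = 1.3940755 × 10^-4.
County 5: Wₕ = 0.12105297; term = 0.12105297²·(1 − 0.08730584)·1.92/326 = 7.8769814 × 10^-5.
County 2: Wₕ = 0.30431823; term = 0.30431823²·(1 − 0.10354746)·1.07/972 = 9.1390435 × 10^-5.
Sum = 3.1289787 × 10^-4.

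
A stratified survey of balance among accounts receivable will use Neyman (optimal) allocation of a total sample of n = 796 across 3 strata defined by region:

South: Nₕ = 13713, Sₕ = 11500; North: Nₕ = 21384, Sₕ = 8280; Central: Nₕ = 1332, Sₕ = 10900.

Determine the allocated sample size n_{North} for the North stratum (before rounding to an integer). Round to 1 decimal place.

403.5

Neyman allocation: nₕ = n·NₕSₕ / Σⱼ NⱼSⱼ.
Σ NⱼSⱼ = 13713·11500 + 21384·8280 + 1332·10900 = 3.4927782 × 10^8.
n_{North} = 796·21384·8280 / (3.4927782 × 10^8) = 403.5.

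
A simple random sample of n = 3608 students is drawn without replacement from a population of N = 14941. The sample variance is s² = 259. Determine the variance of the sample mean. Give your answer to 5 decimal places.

Under SRS without replacement, Var(ȳ) = (1 − f)·s²/n with f = n/N = 3608/14941 = 0.24148317.
Var(ȳ) = (1 − 0.24148317)·259/3608 = 0.75851683·0.071784922 = 0.054450072.

0.05445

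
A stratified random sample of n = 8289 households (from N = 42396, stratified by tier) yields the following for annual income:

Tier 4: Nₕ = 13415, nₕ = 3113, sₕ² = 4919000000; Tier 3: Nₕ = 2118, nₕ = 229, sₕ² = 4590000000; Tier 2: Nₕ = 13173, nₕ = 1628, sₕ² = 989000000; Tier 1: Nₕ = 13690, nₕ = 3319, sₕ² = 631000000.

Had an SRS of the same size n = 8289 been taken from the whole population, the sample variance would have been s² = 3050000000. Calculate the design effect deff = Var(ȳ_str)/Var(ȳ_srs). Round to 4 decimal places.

0.7855

Var(ȳ_str) = Σ Wₕ²(1−fₕ)sₕ²/nₕ with Wₕ = Nₕ/42396:
  Tier 4: (13415/42396)²·(1−3113/13415)·4919000000/3113 = 121495.49
  Tier 3: (2118/42396)²·(1−229/2118)·4590000000/229 = 44615.457
  Tier 2: (13173/42396)²·(1−1628/13173)·989000000/1628 = 51400.904
  Tier 1: (13690/42396)²·(1−3319/13690)·631000000/3319 = 15017.458
  → Var(ȳ_str) = 232529.31.
Var(ȳ_srs) = (1 − 8289/42396)·3050000000/8289 = 296016.78.
deff = 232529.31 / 296016.78 = 0.7855.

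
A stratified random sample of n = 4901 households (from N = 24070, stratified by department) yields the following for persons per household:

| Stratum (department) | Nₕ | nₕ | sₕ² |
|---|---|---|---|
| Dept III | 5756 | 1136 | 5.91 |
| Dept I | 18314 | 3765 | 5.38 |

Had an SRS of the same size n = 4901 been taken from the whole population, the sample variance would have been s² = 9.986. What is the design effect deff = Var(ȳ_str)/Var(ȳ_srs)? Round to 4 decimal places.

0.5522

Var(ȳ_str) = Σ Wₕ²(1−fₕ)sₕ²/nₕ with Wₕ = Nₕ/24070:
  Dept III: (5756/24070)²·(1−1136/5756)·5.91/1136 = 2.3879198 × 10^-4
  Dept I: (18314/24070)²·(1−3765/18314)·5.38/3765 = 6.5717566 × 10^-4
  → Var(ȳ_str) = 8.9596764 × 10^-4.
Var(ȳ_srs) = (1 − 4901/24070)·9.986/4901 = 0.0016226701.
deff = (8.9596764 × 10^-4) / 0.0016226701 = 0.5522.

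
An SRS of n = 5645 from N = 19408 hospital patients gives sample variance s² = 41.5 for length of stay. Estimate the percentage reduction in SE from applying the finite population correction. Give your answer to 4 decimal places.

f = n/N = 5645/19408 = 0.29085944.
SE_no-fpc = √(s²/n) = 0.085741697; SE_fpc = √((1−f)s²/n) = 0.072203498.
Ratio = √(1−f) = 0.84210484. Reduction = 100·(1 − 0.84210484) = 15.7895%.

15.7895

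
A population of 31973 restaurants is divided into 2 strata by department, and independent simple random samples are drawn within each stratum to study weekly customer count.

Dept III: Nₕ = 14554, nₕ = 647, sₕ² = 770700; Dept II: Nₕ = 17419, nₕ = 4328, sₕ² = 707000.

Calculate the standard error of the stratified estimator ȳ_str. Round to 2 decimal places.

16.50

Var(ȳ_str) = Σₕ Wₕ²(1 − fₕ)sₕ²/nₕ with Wₕ = Nₕ/N, N = 31973.
Dept III: Wₕ = 0.45519657; term = 0.45519657²·(1 − 0.04445513)·770700/647 = 235.84688.
Dept II: Wₕ = 0.54480343; term = 0.54480343²·(1 − 0.24846432)·707000/4328 = 36.438579.
Sum = 272.28546.
SE = √(272.28546) = 16.50.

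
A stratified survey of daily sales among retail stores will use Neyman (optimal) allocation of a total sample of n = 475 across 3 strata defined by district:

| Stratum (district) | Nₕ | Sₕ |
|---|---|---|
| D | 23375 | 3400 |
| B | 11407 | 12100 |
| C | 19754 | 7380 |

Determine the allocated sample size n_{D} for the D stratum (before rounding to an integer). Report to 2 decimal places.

Neyman allocation: nₕ = n·NₕSₕ / Σⱼ NⱼSⱼ.
Σ NⱼSⱼ = 23375·3400 + 11407·12100 + 19754·7380 = 3.6328422 × 10^8.
n_{D} = 475·23375·3400 / (3.6328422 × 10^8) = 103.91.

103.91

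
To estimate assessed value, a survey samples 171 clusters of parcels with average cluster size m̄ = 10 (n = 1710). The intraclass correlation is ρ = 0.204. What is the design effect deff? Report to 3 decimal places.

2.836

deff = 1 + (10 − 1)·0.204 = 1 + 1.836 = 2.836.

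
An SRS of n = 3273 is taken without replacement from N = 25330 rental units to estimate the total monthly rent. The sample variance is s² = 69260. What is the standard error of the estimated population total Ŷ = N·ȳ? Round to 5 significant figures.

108730

Var(Ŷ) = N²·Var(ȳ) = N²·(1 − n/N)·s²/n.
f = 3273/25330 = 0.12921437; Var(ȳ) = 0.87078563·69260/3273 = 18.426707.
Var(Ŷ) = 25330² · 18.426707 = 1.1822739 × 10^10.
SE(Ŷ) = √(1.1822739 × 10^10) = 108730.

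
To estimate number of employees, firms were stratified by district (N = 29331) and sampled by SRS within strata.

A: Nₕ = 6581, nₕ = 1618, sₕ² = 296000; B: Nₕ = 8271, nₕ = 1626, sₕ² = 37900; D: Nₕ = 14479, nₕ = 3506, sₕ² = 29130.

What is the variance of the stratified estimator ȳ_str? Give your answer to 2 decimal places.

9.97

Var(ȳ_str) = Σₕ Wₕ²(1 − fₕ)sₕ²/nₕ with Wₕ = Nₕ/N, N = 29331.
A: Wₕ = 0.22437012; term = 0.22437012²·(1 − 0.24585929)·296000/1618 = 6.9453737.
B: Wₕ = 0.28198834; term = 0.28198834²·(1 − 0.19659050)·37900/1626 = 1.4890797.
D: Wₕ = 0.49364154; term = 0.49364154²·(1 − 0.24214379)·29130/3506 = 1.5344007.
Sum = 9.9688541.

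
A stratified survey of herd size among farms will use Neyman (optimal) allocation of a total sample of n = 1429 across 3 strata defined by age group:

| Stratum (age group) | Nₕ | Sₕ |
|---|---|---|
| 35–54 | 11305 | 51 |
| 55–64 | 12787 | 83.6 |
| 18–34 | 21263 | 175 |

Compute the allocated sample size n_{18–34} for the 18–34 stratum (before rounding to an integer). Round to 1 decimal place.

990.8

Neyman allocation: nₕ = n·NₕSₕ / Σⱼ NⱼSⱼ.
Σ NⱼSⱼ = 11305·51 + 12787·83.6 + 21263·175 = 5.3665732 × 10^6.
n_{18–34} = 1429·21263·175 / (5.3665732 × 10^6) = 990.8.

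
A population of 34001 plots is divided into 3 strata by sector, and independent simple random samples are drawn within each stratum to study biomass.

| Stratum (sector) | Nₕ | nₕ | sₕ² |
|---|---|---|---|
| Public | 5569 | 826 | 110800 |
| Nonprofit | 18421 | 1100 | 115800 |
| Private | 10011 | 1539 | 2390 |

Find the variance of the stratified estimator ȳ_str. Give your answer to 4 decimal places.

Var(ȳ_str) = Σₕ Wₕ²(1 − fₕ)sₕ²/nₕ with Wₕ = Nₕ/N, N = 34001.
Public: Wₕ = 0.16378930; term = 0.16378930²·(1 − 0.14832106)·110800/826 = 3.064832.
Nonprofit: Wₕ = 0.54177818; term = 0.54177818²·(1 − 0.05971446)·115800/1100 = 29.054851.
Private: Wₕ = 0.29443252; term = 0.29443252²·(1 − 0.15373090)·2390/1539 = 0.11393032.
Sum = 32.233613.

32.2336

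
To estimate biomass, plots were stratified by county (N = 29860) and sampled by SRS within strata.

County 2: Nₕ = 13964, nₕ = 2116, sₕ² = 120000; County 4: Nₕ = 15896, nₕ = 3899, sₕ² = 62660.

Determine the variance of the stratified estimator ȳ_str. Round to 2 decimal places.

13.96

Var(ȳ_str) = Σₕ Wₕ²(1 − fₕ)sₕ²/nₕ with Wₕ = Nₕ/N, N = 29860.
County 2: Wₕ = 0.46764903; term = 0.46764903²·(1 − 0.15153251)·120000/2116 = 10.523031.
County 4: Wₕ = 0.53235097; term = 0.53235097²·(1 − 0.24528183)·62660/3899 = 3.4373049.
Sum = 13.960336.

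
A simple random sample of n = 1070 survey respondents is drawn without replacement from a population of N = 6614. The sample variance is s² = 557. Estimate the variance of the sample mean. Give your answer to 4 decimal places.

Under SRS without replacement, Var(ȳ) = (1 − f)·s²/n with f = n/N = 1070/6614 = 0.16177805.
Var(ȳ) = (1 − 0.16177805)·557/1070 = 0.83822195·0.52056075 = 0.43634545.

0.4363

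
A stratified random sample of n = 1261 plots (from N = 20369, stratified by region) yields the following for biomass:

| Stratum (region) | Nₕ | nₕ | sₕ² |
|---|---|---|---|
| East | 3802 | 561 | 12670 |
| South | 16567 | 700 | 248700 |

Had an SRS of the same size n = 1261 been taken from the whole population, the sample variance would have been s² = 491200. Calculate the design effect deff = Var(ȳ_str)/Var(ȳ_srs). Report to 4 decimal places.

0.6178

Var(ȳ_str) = Σ Wₕ²(1−fₕ)sₕ²/nₕ with Wₕ = Nₕ/20369:
  East: (3802/20369)²·(1−561/3802)·12670/561 = 0.67075741
  South: (16567/20369)²·(1−700/16567)·248700/700 = 225.10079
  → Var(ȳ_str) = 225.77155.
Var(ȳ_srs) = (1 − 1261/20369)·491200/1261 = 365.41704.
deff = 225.77155 / 365.41704 = 0.6178.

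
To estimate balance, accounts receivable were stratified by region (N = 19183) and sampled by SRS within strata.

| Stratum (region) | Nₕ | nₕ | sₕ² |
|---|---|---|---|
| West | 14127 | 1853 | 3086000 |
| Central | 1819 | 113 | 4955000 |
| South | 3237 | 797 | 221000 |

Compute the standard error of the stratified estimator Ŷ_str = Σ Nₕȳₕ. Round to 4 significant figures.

653500

Var(Ŷ_str) = Σₕ Nₕ²(1 − fₕ)sₕ²/nₕ.
West: 14127²·(1 − 1853/14127)·3086000/1853 = 2.8877299 × 10^11.
Central: 1819²·(1 − 113/1819)·4955000/113 = 1.3607456 × 10^11.
South: 3237²·(1 − 797/3237)·221000/797 = 2.1901128 × 10^9.
Sum = 4.2703766 × 10^11.
SE = √(4.2703766 × 10^11) = 653500.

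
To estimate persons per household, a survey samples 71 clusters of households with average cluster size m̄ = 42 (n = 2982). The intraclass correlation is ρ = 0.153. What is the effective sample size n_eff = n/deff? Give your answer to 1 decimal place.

deff = 1 + (42 − 1)·0.153 = 1 + 6.273 = 7.273.
n_eff = 2982 / 7.273 = 410.0.

410.0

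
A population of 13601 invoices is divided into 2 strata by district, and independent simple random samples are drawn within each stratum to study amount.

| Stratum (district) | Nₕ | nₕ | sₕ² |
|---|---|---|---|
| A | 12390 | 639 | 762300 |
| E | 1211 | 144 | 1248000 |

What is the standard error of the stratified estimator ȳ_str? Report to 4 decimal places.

Var(ȳ_str) = Σₕ Wₕ²(1 − fₕ)sₕ²/nₕ with Wₕ = Nₕ/N, N = 13601.
A: Wₕ = 0.91096243; term = 0.91096243²·(1 − 0.05157385)·762300/639 = 938.922.
E: Wₕ = 0.08903757; term = 0.08903757²·(1 − 0.11890999)·1248000/144 = 60.536732.
Sum = 999.45873.
SE = √(999.45873) = 31.6142.

31.6142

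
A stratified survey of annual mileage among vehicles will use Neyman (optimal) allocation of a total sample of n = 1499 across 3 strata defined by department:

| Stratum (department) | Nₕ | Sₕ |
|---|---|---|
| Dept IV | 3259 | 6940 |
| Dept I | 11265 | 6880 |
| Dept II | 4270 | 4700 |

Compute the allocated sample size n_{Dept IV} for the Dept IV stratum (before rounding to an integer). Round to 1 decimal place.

Neyman allocation: nₕ = n·NₕSₕ / Σⱼ NⱼSⱼ.
Σ NⱼSⱼ = 3259·6940 + 11265·6880 + 4270·4700 = 1.2018966 × 10^8.
n_{Dept IV} = 1499·3259·6940 / (1.2018966 × 10^8) = 282.1.

282.1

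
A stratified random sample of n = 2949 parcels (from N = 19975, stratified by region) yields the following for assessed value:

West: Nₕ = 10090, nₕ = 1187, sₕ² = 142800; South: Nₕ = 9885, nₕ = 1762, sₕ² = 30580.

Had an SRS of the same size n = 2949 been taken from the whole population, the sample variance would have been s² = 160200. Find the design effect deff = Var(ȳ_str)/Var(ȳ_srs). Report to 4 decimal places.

Var(ȳ_str) = Σ Wₕ²(1−fₕ)sₕ²/nₕ with Wₕ = Nₕ/19975:
  West: (10090/19975)²·(1−1187/10090)·142800/1187 = 27.085163
  South: (9885/19975)²·(1−1762/9885)·30580/1762 = 3.4926183
  → Var(ȳ_str) = 30.577781.
Var(ȳ_srs) = (1 − 2949/19975)·160200/2949 = 46.303474.
deff = 30.577781 / 46.303474 = 0.6604.

0.6604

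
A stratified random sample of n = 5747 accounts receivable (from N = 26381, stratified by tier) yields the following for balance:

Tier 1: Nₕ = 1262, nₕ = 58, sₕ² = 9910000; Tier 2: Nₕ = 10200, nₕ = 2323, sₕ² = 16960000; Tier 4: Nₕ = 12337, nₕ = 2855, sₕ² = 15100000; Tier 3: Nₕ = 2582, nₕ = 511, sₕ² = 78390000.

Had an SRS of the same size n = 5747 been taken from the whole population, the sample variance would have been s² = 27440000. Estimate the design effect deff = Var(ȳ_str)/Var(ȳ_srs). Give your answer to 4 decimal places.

0.8792

Var(ȳ_str) = Σ Wₕ²(1−fₕ)sₕ²/nₕ with Wₕ = Nₕ/26381:
  Tier 1: (1262/26381)²·(1−58/1262)·9910000/58 = 373.0345
  Tier 2: (10200/26381)²·(1−2323/10200)·16960000/2323 = 842.85942
  Tier 4: (12337/26381)²·(1−2855/12337)·15100000/2855 = 888.99198
  Tier 3: (2582/26381)²·(1−511/2582)·78390000/511 = 1178.6737
  → Var(ȳ_str) = 3283.5596.
Var(ȳ_srs) = (1 − 5747/26381)·27440000/5747 = 3734.5225.
deff = 3283.5596 / 3734.5225 = 0.8792.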